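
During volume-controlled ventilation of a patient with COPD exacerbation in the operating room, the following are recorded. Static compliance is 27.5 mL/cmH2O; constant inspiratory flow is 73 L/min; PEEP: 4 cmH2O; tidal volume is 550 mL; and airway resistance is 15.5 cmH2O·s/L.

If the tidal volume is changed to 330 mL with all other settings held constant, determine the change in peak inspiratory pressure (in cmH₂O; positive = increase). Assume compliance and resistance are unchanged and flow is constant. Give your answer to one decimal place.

-8.0

PIP = Vt/C + R·V̇ + PEEP (constant-flow equation of motion).
Only the elastic term changes: ΔPIP = ΔVt / C = (330 − 550) / 27.5 = -8.0 cmH2O.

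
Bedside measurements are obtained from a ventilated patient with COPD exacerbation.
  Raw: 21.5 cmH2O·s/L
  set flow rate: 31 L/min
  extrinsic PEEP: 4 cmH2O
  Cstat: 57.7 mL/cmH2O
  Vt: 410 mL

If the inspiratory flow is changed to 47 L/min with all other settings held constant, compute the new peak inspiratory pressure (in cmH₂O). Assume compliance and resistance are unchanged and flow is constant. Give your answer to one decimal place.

27.9

Flow: 31 L/min ÷ 60 = 0.5167 L/s.
New flow: 47 L/min ÷ 60 = 0.7833 L/s.
PIP = Vt/C + R·V̇ + PEEP (constant-flow equation of motion).
Only the resistive term changes: ΔPIP = R × ΔV̇ = 21.5 × (0.7833 − 0.5167) = 21.5 × 0.2666 = 5.732 cmH2O.
Original PIP = 410/57.7 + 21.5×0.5167 + 4 = 22.215 cmH2O; new PIP = 22.215 + (5.732) = 27.947 cmH2O.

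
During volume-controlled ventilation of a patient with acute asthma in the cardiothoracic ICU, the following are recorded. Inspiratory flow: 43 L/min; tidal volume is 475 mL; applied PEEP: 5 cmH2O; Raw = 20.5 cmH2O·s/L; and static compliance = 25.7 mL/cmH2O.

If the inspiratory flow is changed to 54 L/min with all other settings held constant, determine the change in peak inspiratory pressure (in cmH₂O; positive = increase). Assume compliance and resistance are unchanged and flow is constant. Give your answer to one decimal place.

Flow: 43 L/min ÷ 60 = 0.7167 L/s.
New flow: 54 L/min ÷ 60 = 0.9 L/s.
PIP = Vt/C + R·V̇ + PEEP (constant-flow equation of motion).
Only the resistive term changes: ΔPIP = R × ΔV̇ = 20.5 × (0.9 − 0.7167) = 20.5 × 0.1833 = 3.758 cmH2O.

3.8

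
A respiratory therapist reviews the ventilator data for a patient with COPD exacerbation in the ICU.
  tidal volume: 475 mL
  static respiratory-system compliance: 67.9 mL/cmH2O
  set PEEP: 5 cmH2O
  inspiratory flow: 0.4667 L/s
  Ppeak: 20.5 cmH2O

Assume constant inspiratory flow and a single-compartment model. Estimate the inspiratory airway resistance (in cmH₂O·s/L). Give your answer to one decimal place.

18.2

Equation of motion (constant flow): PIP = Vt/C + R·V̇ + PEEP.
R·V̇ = PIP − Vt/C − PEEP = 20.5 − 475/67.9 − 5 = 20.5 − 6.996 − 5 = 8.504 cmH2O.
R = 8.504 / 0.4667 = 18.222 cmH2O·s/L.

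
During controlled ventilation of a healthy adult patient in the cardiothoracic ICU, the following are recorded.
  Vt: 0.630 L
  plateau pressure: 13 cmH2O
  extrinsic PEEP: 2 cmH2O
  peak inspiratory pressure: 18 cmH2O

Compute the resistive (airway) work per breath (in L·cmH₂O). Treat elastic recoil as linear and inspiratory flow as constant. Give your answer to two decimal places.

With constant inspiratory flow the resistive pressure is constant at PIP − Pplat = 18 − 13 = 5.0 cmH2O, so resistive work = 5.0 × 0.630 = 3.15 L·cmH2O.

3.15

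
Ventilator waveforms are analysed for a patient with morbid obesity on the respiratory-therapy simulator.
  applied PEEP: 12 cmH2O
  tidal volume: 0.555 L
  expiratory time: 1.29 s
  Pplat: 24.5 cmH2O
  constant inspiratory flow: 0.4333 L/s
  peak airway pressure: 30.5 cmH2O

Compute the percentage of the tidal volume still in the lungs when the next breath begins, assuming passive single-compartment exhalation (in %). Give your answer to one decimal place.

12.3

R = (PIP − Pplat)/V̇ = (30.5 − 24.5) / 0.4333 = 6.0/0.4333 = 13.847 cmH2O·s/L.
C = Vt/(Pplat − PEEP) = 555.0 / (24.5 − 12) = 555.0/12.5 = 44.4 mL/cmH2O.
τ = R × C = 13.847 × 0.0444 L/cmH2O = 0.6148 s.
Fraction remaining at end-expiration = e^(−Te/τ) = e^(−1.29/0.6148) = 0.1227 → 12.27%.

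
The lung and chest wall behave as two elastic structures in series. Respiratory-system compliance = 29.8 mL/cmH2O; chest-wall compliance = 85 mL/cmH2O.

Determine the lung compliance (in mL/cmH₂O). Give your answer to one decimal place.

45.9

1/CL = 1/Crs − 1/Ccw.
1/CL = 1/29.8 − 1/85 = 0.02179.
CL = 45.893 mL/cmH2O.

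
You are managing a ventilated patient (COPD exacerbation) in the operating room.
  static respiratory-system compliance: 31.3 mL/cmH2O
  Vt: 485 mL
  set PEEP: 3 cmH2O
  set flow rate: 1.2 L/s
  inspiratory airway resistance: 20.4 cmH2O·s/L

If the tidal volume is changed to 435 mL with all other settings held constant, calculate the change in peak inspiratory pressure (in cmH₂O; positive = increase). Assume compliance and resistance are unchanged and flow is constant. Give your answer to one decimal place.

PIP = Vt/C + R·V̇ + PEEP (constant-flow equation of motion).
Only the elastic term changes: ΔPIP = ΔVt / C = (435 − 485) / 31.3 = -1.597 cmH2O.

-1.6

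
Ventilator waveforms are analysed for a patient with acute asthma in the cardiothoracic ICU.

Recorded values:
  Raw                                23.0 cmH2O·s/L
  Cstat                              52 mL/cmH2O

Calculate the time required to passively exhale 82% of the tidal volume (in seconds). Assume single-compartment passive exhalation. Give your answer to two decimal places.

2.05

τ = R × C = 23.0 × 52 mL/cmH2O = 23.0 × 0.052 L/cmH2O = 1.196 s.
Exhaled fraction f = 1 − e^(−t/τ) → t = −τ·ln(1 − f) = −1.196·ln(0.18) = 2.051 s.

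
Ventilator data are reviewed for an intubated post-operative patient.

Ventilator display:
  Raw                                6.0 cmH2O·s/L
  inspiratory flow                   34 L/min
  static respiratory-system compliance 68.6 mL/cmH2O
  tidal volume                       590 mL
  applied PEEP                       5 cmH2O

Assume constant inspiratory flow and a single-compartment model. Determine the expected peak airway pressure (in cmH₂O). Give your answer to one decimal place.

Flow: 34 L/min ÷ 60 = 0.5667 L/s.
Equation of motion (constant flow): PIP = Vt/C + R·V̇ + PEEP.
PIP = 590/68.6 + 6.0×0.5667 + 5 = 8.601 + 3.4 + 5 = 17.001 cmH2O.

17.0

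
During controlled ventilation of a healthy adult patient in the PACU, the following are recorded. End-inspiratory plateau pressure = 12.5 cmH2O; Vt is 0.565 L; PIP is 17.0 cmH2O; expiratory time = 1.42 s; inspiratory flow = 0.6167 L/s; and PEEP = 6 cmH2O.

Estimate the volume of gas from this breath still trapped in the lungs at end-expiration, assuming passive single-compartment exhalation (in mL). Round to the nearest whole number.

R = (PIP − Pplat)/V̇ = (17.0 − 12.5) / 0.6167 = 4.5/0.6167 = 7.297 cmH2O·s/L.
C = Vt/(Pplat − PEEP) = 565.0 / (12.5 − 6) = 565.0/6.5 = 86.923 mL/cmH2O.
τ = R × C = 7.297 × 0.08692 L/cmH2O = 0.6343 s.
Fraction remaining = e^(−Te/τ) = e^(−1.42/0.6343) = 0.1066.
Trapped volume = 565.0 × 0.1066 = 60.229 mL.

60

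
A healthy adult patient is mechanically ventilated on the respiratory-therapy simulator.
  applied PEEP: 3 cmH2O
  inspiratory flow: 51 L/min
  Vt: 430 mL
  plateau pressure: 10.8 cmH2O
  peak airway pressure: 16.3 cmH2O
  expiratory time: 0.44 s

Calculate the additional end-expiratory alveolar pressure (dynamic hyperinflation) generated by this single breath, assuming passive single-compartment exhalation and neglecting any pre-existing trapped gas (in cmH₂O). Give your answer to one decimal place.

2.3

Flow: 51 L/min ÷ 60 = 0.85 L/s.
R = (PIP − Pplat)/V̇ = (16.3 − 10.8) / 0.85 = 5.5/0.85 = 6.471 cmH2O·s/L.
C = Vt/(Pplat − PEEP) = 430.0 / (10.8 − 3) = 430.0/7.8 = 55.128 mL/cmH2O.
τ = R × C = 6.471 × 0.05513 L/cmH2O = 0.3567 s.
Fraction remaining = e^(−Te/τ) = e^(−0.44/0.3567) = 0.2913; trapped volume = 430.0 × 0.2913 = 125.26 mL.
Additional alveolar pressure from trapping ≈ V_trapped / C = 125.26 / 55.128 = 2.272 cmH2O.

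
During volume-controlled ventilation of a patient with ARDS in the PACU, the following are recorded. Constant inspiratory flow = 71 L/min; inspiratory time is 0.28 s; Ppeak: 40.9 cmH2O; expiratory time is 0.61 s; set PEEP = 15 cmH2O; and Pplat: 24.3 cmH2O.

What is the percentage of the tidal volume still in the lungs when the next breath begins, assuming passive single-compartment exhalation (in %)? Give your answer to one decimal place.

29.5

Flow: 71 L/min ÷ 60 = 1.1833 L/s.
Vt = flow × Ti = 1.1833 L/s × 0.28 s × 1000 mL/L = 331.32 mL.
R = (PIP − Pplat)/V̇ = (40.9 − 24.3) / 1.1833 = 16.6/1.1833 = 14.029 cmH2O·s/L.
C = Vt/(Pplat − PEEP) = 331.32 / (24.3 − 15) = 331.32/9.3 = 35.626 mL/cmH2O.
τ = R × C = 14.029 × 0.03563 L/cmH2O = 0.4999 s.
Fraction remaining at end-expiration = e^(−Te/τ) = e^(−0.61/0.4999) = 0.2952 → 29.52%.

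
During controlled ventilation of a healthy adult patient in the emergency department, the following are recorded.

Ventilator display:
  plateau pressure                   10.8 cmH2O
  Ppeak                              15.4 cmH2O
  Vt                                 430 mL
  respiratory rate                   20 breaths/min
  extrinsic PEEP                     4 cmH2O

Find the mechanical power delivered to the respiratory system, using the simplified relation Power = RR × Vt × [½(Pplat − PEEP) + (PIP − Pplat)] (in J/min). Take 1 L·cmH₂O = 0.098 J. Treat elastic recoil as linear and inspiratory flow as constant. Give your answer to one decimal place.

Per-breath work = Vt × [½(Pplat−PEEP) + (PIP−Pplat)] = 0.430 × [0.5×6.8 + 4.6] = 0.430 × 8.0 = 3.44 L·cmH2O.
Power = 20 × 3.44 = 68.8 L·cmH2O/min.
× 0.098 J/(L·cmH2O) → 6.742 J/min.

6.7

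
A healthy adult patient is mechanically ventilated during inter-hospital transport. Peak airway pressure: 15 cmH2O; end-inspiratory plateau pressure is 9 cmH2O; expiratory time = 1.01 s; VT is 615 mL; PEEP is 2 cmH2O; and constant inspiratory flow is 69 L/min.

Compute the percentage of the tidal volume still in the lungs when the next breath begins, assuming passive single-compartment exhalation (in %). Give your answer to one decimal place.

Flow: 69 L/min ÷ 60 = 1.15 L/s.
R = (PIP − Pplat)/V̇ = (15 − 9) / 1.15 = 6.0/1.15 = 5.217 cmH2O·s/L.
C = Vt/(Pplat − PEEP) = 615.0 / (9 − 2) = 615.0/7.0 = 87.857 mL/cmH2O.
τ = R × C = 5.217 × 0.08786 L/cmH2O = 0.4584 s.
Fraction remaining at end-expiration = e^(−Te/τ) = e^(−1.01/0.4584) = 0.1104 → 11.04%.

11.0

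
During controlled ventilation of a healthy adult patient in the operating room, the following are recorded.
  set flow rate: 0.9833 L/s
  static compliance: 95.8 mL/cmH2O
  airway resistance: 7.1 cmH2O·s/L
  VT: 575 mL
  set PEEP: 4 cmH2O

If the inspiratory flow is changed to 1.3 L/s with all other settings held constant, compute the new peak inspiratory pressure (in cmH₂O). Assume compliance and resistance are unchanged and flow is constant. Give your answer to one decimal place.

PIP = Vt/C + R·V̇ + PEEP (constant-flow equation of motion).
Only the resistive term changes: ΔPIP = R × ΔV̇ = 7.1 × (1.3 − 0.9833) = 7.1 × 0.3167 = 2.249 cmH2O.
Original PIP = 575/95.8 + 7.1×0.9833 + 4 = 16.984 cmH2O; new PIP = 16.984 + (2.249) = 19.233 cmH2O.

19.2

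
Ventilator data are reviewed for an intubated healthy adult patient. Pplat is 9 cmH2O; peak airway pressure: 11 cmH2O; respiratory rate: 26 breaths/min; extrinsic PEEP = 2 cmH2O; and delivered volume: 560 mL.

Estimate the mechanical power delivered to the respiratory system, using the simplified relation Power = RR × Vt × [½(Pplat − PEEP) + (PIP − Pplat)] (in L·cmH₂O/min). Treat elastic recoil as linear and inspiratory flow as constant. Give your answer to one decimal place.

80.1

Per-breath work = Vt × [½(Pplat−PEEP) + (PIP−Pplat)] = 0.560 × [0.5×7.0 + 2.0] = 0.560 × 5.5 = 3.08 L·cmH2O.
Power = 26 × 3.08 = 80.08 L·cmH2O/min.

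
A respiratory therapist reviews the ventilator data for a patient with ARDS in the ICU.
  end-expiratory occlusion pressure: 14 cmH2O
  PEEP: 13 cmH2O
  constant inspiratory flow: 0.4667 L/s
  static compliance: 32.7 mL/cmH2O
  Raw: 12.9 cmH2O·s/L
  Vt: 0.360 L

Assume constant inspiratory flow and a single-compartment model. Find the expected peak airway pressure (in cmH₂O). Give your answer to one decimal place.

31.0

Total PEEP = 14 cmH2O (set 13 + intrinsic 1); this is the baseline alveolar pressure.
Equation of motion (constant flow): PIP = Vt/C + R·V̇ + PEEP.
PIP = 360/32.7 + 12.9×0.4667 + 14 = 11.009 + 6.02 + 14 = 31.029 cmH2O.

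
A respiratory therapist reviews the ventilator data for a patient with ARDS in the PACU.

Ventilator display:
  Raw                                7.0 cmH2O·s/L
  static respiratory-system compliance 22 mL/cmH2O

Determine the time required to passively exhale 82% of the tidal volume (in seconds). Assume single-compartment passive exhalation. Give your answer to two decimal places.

τ = R × C = 7.0 × 22 mL/cmH2O = 7.0 × 0.022 L/cmH2O = 0.154 s.
Exhaled fraction f = 1 − e^(−t/τ) → t = −τ·ln(1 − f) = −0.154·ln(0.18) = 0.2641 s.

0.26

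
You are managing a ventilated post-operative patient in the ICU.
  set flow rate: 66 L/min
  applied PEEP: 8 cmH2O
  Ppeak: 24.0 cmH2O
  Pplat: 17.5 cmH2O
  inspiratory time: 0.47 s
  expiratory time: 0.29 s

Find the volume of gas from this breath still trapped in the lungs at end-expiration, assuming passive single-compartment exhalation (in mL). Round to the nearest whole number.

Flow: 66 L/min ÷ 60 = 1.1 L/s.
Vt = flow × Ti = 1.1 L/s × 0.47 s × 1000 mL/L = 517.0 mL.
R = (PIP − Pplat)/V̇ = (24.0 − 17.5) / 1.1 = 6.5/1.1 = 5.909 cmH2O·s/L.
C = Vt/(Pplat − PEEP) = 517.0 / (17.5 − 8) = 517.0/9.5 = 54.421 mL/cmH2O.
τ = R × C = 5.909 × 0.05442 L/cmH2O = 0.3216 s.
Fraction remaining = e^(−Te/τ) = e^(−0.29/0.3216) = 0.4059.
Trapped volume = 517.0 × 0.4059 = 209.85 mL.

210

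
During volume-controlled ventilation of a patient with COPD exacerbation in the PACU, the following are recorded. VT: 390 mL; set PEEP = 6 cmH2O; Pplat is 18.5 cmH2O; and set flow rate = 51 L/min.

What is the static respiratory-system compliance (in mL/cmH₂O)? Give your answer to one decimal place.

31.2

Cstat = Vt / (Pplat − PEEP) = 390 / (18.5 − 6) = 390 / 12.5 = 31.2 mL/cmH2O.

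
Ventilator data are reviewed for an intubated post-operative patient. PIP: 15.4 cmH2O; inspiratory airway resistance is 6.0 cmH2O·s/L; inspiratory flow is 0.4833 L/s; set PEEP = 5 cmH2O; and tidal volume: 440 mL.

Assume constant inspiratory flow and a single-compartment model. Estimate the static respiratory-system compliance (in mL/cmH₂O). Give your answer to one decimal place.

Equation of motion (constant flow): PIP = Vt/C + R·V̇ + PEEP.
Vt/C = PIP − R·V̇ − PEEP = 15.4 − 6.0×0.4833 − 5 = 15.4 − 2.9 − 5 = 7.5 cmH2O.
C = Vt / 7.5 = 440 / 7.5 = 58.667 mL/cmH2O.

58.7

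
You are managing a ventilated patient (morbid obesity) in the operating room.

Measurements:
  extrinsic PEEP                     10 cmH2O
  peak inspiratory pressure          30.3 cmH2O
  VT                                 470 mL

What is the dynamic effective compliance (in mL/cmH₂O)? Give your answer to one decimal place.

23.2

Dynamic compliance = Vt / (PIP − PEEP) = 470 / (30.3 − 10) = 470 / 20.3 = 23.153 mL/cmH2O.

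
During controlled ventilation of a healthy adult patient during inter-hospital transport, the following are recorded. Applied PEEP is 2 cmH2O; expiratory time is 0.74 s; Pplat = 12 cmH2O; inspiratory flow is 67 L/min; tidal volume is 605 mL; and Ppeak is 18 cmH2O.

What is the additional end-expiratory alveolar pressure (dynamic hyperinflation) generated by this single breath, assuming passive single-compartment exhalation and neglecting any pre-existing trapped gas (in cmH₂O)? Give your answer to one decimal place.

Flow: 67 L/min ÷ 60 = 1.1167 L/s.
R = (PIP − Pplat)/V̇ = (18 − 12) / 1.1167 = 6.0/1.1167 = 5.373 cmH2O·s/L.
C = Vt/(Pplat − PEEP) = 605.0 / (12 − 2) = 605.0/10.0 = 60.5 mL/cmH2O.
τ = R × C = 5.373 × 0.0605 L/cmH2O = 0.3251 s.
Fraction remaining = e^(−Te/τ) = e^(−0.74/0.3251) = 0.1027; trapped volume = 605.0 × 0.1027 = 62.134 mL.
Additional alveolar pressure from trapping ≈ V_trapped / C = 62.134 / 60.5 = 1.027 cmH2O.

1.0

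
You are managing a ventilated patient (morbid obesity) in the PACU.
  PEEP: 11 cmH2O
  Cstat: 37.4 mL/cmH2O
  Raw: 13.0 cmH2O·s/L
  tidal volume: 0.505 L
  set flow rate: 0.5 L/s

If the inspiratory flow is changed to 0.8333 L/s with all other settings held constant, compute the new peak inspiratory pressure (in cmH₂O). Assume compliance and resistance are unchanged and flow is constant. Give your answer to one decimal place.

35.3

PIP = Vt/C + R·V̇ + PEEP (constant-flow equation of motion).
Only the resistive term changes: ΔPIP = R × ΔV̇ = 13.0 × (0.8333 − 0.5) = 13.0 × 0.3333 = 4.333 cmH2O.
Original PIP = 505/37.4 + 13.0×0.5 + 11 = 31.003 cmH2O; new PIP = 31.003 + (4.333) = 35.336 cmH2O.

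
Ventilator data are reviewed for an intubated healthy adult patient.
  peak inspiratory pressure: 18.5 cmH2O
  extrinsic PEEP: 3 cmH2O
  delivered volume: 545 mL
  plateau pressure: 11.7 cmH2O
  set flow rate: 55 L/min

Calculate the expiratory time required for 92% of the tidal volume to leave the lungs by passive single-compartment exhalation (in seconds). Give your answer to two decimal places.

Flow: 55 L/min ÷ 60 = 0.9167 L/s.
R = (PIP − Pplat)/V̇ = (18.5 − 11.7) / 0.9167 = 6.8/0.9167 = 7.418 cmH2O·s/L.
C = Vt/(Pplat − PEEP) = 545.0 / (11.7 − 3) = 545.0/8.7 = 62.644 mL/cmH2O.
τ = R × C = 7.418 × 0.06264 L/cmH2O = 0.4647 s.
t = −τ·ln(1 − 0.92) = −0.4647·ln(0.08) = 1.174 s.

1.17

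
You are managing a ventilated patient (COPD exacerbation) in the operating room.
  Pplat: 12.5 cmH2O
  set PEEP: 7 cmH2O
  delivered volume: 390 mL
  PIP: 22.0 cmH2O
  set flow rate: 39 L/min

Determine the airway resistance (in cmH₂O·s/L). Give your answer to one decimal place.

Flow: 39 L/min ÷ 60 = 0.65 L/s.
Raw = (PIP − Pplat) / flow = (22.0 − 12.5) / 0.65 = 9.5 / 0.65 = 14.615 cmH2O·s/L.

14.6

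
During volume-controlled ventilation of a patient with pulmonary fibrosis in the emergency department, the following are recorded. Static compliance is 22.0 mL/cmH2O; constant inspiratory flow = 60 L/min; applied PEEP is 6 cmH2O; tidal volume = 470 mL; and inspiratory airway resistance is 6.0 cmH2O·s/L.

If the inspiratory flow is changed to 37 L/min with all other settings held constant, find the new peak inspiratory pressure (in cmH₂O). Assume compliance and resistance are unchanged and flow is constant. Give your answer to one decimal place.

31.1

Flow: 60 L/min ÷ 60 = 1 L/s.
New flow: 37 L/min ÷ 60 = 0.6167 L/s.
PIP = Vt/C + R·V̇ + PEEP (constant-flow equation of motion).
Only the resistive term changes: ΔPIP = R × ΔV̇ = 6.0 × (0.6167 − 1) = 6.0 × -0.3833 = -2.3 cmH2O.
Original PIP = 470/22.0 + 6.0×1 + 6 = 33.364 cmH2O; new PIP = 33.364 + (-2.3) = 31.064 cmH2O.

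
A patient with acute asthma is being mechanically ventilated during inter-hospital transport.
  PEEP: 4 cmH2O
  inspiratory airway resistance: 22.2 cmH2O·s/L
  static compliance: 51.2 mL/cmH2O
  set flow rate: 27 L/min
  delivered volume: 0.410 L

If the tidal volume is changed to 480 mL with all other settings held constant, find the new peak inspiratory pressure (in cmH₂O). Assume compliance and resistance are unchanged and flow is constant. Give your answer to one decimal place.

23.4

Flow: 27 L/min ÷ 60 = 0.45 L/s.
PIP = Vt/C + R·V̇ + PEEP (constant-flow equation of motion).
Only the elastic term changes: ΔPIP = ΔVt / C = (480 − 410) / 51.2 = 1.367 cmH2O.
Original PIP = 410/51.2 + 22.2×0.45 + 4 = 21.998 cmH2O; new PIP = 21.998 + (1.367) = 23.365 cmH2O.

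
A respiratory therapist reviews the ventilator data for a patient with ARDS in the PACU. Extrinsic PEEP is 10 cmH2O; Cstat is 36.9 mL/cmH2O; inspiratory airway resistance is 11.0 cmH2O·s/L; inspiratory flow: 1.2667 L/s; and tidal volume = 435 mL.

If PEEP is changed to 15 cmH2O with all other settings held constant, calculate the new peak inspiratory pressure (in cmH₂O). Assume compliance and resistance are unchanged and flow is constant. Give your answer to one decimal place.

40.7

PIP = Vt/C + R·V̇ + PEEP (constant-flow equation of motion).
Only the baseline term changes: ΔPIP = ΔPEEP = 15 − 10 = 5.0 cmH2O.
Original PIP = 435/36.9 + 11.0×1.2667 + 10 = 35.722 cmH2O; new PIP = 35.722 + (5.0) = 40.722 cmH2O.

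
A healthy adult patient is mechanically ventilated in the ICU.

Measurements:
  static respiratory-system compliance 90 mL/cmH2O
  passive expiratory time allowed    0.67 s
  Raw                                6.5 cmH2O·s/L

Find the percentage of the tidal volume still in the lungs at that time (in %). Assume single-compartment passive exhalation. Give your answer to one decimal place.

τ = R × C = 6.5 × 90 mL/cmH2O = 6.5 × 0.090 L/cmH2O = 0.585 s.
Passive exhalation: V(t)/V₀ = e^(−t/τ) = e^(−0.67/0.585) = 0.3181.
Fraction remaining = 0.3181 → 31.81%.

31.8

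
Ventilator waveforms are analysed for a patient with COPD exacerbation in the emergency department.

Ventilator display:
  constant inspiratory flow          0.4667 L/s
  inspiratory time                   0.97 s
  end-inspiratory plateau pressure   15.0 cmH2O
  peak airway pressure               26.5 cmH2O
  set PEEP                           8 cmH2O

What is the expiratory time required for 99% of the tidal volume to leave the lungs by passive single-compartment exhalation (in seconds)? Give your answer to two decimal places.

Vt = flow × Ti = 0.4667 L/s × 0.97 s × 1000 mL/L = 452.7 mL.
R = (PIP − Pplat)/V̇ = (26.5 − 15.0) / 0.4667 = 11.5/0.4667 = 24.641 cmH2O·s/L.
C = Vt/(Pplat − PEEP) = 452.7 / (15.0 − 8) = 452.7/7.0 = 64.671 mL/cmH2O.
τ = R × C = 24.641 × 0.06467 L/cmH2O = 1.594 s.
t = −τ·ln(1 − 0.99) = −1.594·ln(0.01) = 7.341 s.

7.34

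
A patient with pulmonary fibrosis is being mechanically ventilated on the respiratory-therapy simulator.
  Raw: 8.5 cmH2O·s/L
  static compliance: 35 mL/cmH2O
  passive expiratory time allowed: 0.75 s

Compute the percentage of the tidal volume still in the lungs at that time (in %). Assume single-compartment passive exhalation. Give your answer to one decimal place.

8.0

τ = R × C = 8.5 × 35 mL/cmH2O = 8.5 × 0.035 L/cmH2O = 0.2975 s.
Passive exhalation: V(t)/V₀ = e^(−t/τ) = e^(−0.75/0.2975) = 0.08038.
Fraction remaining = 0.08038 → 8.038%.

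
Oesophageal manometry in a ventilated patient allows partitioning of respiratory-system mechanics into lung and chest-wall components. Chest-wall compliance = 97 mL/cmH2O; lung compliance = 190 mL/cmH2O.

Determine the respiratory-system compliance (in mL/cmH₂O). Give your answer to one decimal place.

Lung and chest wall are elastances in series: 1/Crs = 1/CL + 1/Ccw.
1/Crs = 1/190 + 1/97 = 0.01557.
Crs = 64.226 mL/cmH2O.

64.2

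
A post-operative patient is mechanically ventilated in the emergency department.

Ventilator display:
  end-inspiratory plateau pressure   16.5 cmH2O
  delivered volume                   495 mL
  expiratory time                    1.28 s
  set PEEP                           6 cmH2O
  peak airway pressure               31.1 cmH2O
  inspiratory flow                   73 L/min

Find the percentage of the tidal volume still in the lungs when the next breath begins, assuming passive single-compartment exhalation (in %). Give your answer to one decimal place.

Flow: 73 L/min ÷ 60 = 1.2167 L/s.
R = (PIP − Pplat)/V̇ = (31.1 − 16.5) / 1.2167 = 14.6/1.2167 = 12.0 cmH2O·s/L.
C = Vt/(Pplat − PEEP) = 495.0 / (16.5 − 6) = 495.0/10.5 = 47.143 mL/cmH2O.
τ = R × C = 12.0 × 0.04714 L/cmH2O = 0.5657 s.
Fraction remaining at end-expiration = e^(−Te/τ) = e^(−1.28/0.5657) = 0.1041 → 10.41%.

10.4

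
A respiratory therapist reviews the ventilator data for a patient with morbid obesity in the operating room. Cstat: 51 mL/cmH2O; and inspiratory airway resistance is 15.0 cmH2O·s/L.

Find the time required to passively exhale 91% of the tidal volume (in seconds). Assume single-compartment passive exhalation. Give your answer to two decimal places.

τ = R × C = 15.0 × 51 mL/cmH2O = 15.0 × 0.051 L/cmH2O = 0.765 s.
Exhaled fraction f = 1 − e^(−t/τ) → t = −τ·ln(1 − f) = −0.765·ln(0.09) = 1.842 s.

1.84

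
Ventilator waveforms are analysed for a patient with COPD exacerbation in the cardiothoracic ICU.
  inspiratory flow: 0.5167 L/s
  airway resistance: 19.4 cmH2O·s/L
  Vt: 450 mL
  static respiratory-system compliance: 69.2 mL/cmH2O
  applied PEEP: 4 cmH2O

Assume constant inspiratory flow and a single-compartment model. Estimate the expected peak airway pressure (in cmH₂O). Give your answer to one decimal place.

20.5

Equation of motion (constant flow): PIP = Vt/C + R·V̇ + PEEP.
PIP = 450/69.2 + 19.4×0.5167 + 4 = 6.503 + 10.024 + 4 = 20.527 cmH2O.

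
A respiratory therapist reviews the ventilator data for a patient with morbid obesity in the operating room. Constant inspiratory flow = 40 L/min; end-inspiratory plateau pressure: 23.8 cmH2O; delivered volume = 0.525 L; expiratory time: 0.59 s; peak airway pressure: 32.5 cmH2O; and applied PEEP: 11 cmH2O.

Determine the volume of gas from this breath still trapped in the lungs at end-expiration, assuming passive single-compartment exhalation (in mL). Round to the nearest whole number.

Flow: 40 L/min ÷ 60 = 0.6667 L/s.
R = (PIP − Pplat)/V̇ = (32.5 − 23.8) / 0.6667 = 8.7/0.6667 = 13.049 cmH2O·s/L.
C = Vt/(Pplat − PEEP) = 525.0 / (23.8 − 11) = 525.0/12.8 = 41.016 mL/cmH2O.
τ = R × C = 13.049 × 0.04102 L/cmH2O = 0.5353 s.
Fraction remaining = e^(−Te/τ) = e^(−0.59/0.5353) = 0.3321.
Trapped volume = 525.0 × 0.3321 = 174.35 mL.

174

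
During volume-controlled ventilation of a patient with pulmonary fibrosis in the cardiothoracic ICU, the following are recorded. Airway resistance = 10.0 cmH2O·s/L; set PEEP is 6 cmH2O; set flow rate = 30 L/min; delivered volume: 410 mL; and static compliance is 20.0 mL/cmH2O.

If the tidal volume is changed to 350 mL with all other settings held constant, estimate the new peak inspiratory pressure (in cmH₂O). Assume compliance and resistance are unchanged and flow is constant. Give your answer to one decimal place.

Flow: 30 L/min ÷ 60 = 0.5 L/s.
PIP = Vt/C + R·V̇ + PEEP (constant-flow equation of motion).
Only the elastic term changes: ΔPIP = ΔVt / C = (350 − 410) / 20.0 = -3.0 cmH2O.
Original PIP = 410/20.0 + 10.0×0.5 + 6 = 31.5 cmH2O; new PIP = 31.5 + (-3.0) = 28.5 cmH2O.

28.5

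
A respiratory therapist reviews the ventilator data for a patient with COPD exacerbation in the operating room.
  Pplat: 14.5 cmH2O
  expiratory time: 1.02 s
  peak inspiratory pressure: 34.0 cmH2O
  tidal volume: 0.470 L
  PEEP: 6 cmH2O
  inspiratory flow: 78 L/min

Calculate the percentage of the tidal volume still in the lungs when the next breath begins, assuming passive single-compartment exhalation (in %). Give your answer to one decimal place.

Flow: 78 L/min ÷ 60 = 1.3 L/s.
R = (PIP − Pplat)/V̇ = (34.0 − 14.5) / 1.3 = 19.5/1.3 = 15.0 cmH2O·s/L.
C = Vt/(Pplat − PEEP) = 470.0 / (14.5 − 6) = 470.0/8.5 = 55.294 mL/cmH2O.
τ = R × C = 15.0 × 0.05529 L/cmH2O = 0.8294 s.
Fraction remaining at end-expiration = e^(−Te/τ) = e^(−1.02/0.8294) = 0.2923 → 29.23%.

29.2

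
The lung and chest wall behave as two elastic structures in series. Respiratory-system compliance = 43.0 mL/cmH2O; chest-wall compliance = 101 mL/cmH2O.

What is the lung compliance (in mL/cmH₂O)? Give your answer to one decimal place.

1/CL = 1/Crs − 1/Ccw.
1/CL = 1/43.0 − 1/101 = 0.01335.
CL = 74.906 mL/cmH2O.

74.9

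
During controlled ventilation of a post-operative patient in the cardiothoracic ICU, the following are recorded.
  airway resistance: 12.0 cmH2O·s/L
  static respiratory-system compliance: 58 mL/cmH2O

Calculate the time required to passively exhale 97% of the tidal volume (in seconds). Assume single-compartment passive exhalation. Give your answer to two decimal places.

τ = R × C = 12.0 × 58 mL/cmH2O = 12.0 × 0.058 L/cmH2O = 0.696 s.
Exhaled fraction f = 1 − e^(−t/τ) → t = −τ·ln(1 − f) = −0.696·ln(0.03) = 2.441 s.

2.44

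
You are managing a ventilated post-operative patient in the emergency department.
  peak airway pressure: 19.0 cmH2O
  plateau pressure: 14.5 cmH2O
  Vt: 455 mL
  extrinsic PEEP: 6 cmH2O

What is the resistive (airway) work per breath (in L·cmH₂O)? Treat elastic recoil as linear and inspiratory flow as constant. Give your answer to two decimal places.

2.05

With constant inspiratory flow the resistive pressure is constant at PIP − Pplat = 19.0 − 14.5 = 4.5 cmH2O, so resistive work = 4.5 × 0.455 = 2.048 L·cmH2O.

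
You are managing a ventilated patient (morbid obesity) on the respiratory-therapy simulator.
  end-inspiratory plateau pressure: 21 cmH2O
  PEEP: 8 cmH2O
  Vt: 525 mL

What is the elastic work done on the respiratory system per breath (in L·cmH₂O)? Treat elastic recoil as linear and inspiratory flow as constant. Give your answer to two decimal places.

3.41

Elastic work ≈ ½ × (Pplat − PEEP) × Vt = 0.5 × (21 − 8) × 0.525 L = 0.5 × 13.0 × 0.525 = 3.413 L·cmH2O.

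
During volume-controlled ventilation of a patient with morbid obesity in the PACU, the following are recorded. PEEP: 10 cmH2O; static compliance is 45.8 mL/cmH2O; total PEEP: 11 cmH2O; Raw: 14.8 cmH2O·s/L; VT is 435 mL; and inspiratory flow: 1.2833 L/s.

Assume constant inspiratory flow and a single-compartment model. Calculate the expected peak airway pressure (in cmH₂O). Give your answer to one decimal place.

Total PEEP = 11 cmH2O (set 10 + intrinsic 1); this is the baseline alveolar pressure.
Equation of motion (constant flow): PIP = Vt/C + R·V̇ + PEEP.
PIP = 435/45.8 + 14.8×1.2833 + 11 = 9.498 + 18.993 + 11 = 39.491 cmH2O.

39.5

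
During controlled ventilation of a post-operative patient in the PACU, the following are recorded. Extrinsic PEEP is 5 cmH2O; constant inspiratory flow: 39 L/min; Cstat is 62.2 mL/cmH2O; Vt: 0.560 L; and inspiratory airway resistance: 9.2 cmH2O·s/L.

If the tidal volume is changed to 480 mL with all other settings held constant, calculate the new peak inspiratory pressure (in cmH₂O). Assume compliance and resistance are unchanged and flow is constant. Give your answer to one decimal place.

18.7

Flow: 39 L/min ÷ 60 = 0.65 L/s.
PIP = Vt/C + R·V̇ + PEEP (constant-flow equation of motion).
Only the elastic term changes: ΔPIP = ΔVt / C = (480 − 560) / 62.2 = -1.286 cmH2O.
Original PIP = 560/62.2 + 9.2×0.65 + 5 = 19.983 cmH2O; new PIP = 19.983 + (-1.286) = 18.697 cmH2O.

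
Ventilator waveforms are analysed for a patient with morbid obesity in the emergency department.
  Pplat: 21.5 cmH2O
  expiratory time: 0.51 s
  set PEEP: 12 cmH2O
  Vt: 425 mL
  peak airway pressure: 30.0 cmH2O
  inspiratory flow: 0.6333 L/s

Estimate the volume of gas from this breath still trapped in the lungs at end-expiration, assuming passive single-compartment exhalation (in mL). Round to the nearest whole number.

182

R = (PIP − Pplat)/V̇ = (30.0 − 21.5) / 0.6333 = 8.5/0.6333 = 13.422 cmH2O·s/L.
C = Vt/(Pplat − PEEP) = 425.0 / (21.5 − 12) = 425.0/9.5 = 44.737 mL/cmH2O.
τ = R × C = 13.422 × 0.04474 L/cmH2O = 0.6005 s.
Fraction remaining = e^(−Te/τ) = e^(−0.51/0.6005) = 0.4277.
Trapped volume = 425.0 × 0.4277 = 181.77 mL.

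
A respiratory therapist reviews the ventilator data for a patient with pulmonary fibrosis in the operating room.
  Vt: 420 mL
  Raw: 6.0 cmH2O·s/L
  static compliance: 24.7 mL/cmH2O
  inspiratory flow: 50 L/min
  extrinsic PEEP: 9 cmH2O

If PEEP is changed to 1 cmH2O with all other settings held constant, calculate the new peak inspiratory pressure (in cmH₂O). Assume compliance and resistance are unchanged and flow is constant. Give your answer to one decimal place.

Flow: 50 L/min ÷ 60 = 0.8333 L/s.
PIP = Vt/C + R·V̇ + PEEP (constant-flow equation of motion).
Only the baseline term changes: ΔPIP = ΔPEEP = 1 − 9 = -8.0 cmH2O.
Original PIP = 420/24.7 + 6.0×0.8333 + 9 = 31.004 cmH2O; new PIP = 31.004 + (-8.0) = 23.004 cmH2O.

23.0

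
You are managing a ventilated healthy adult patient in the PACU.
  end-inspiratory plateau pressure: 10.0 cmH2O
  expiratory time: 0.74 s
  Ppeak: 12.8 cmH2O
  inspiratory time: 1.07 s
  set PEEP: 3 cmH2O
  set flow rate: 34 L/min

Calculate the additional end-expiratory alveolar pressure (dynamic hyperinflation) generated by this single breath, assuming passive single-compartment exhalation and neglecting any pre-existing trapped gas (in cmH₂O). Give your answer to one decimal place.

Flow: 34 L/min ÷ 60 = 0.5667 L/s.
Vt = flow × Ti = 0.5667 L/s × 1.07 s × 1000 mL/L = 606.37 mL.
R = (PIP − Pplat)/V̇ = (12.8 − 10.0) / 0.5667 = 2.8/0.5667 = 4.941 cmH2O·s/L.
C = Vt/(Pplat − PEEP) = 606.37 / (10.0 − 3) = 606.37/7.0 = 86.624 mL/cmH2O.
τ = R × C = 4.941 × 0.08662 L/cmH2O = 0.428 s.
Fraction remaining = e^(−Te/τ) = e^(−0.74/0.428) = 0.1775; trapped volume = 606.37 × 0.1775 = 107.63 mL.
Additional alveolar pressure from trapping ≈ V_trapped / C = 107.63 / 86.624 = 1.242 cmH2O.

1.2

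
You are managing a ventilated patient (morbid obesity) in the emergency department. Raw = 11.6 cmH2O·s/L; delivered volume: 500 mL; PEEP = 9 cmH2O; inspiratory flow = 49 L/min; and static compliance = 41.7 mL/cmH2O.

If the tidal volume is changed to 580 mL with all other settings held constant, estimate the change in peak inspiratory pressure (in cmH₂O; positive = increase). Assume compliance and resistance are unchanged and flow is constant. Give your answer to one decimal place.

1.9

PIP = Vt/C + R·V̇ + PEEP (constant-flow equation of motion).
Only the elastic term changes: ΔPIP = ΔVt / C = (580 − 500) / 41.7 = 1.918 cmH2O.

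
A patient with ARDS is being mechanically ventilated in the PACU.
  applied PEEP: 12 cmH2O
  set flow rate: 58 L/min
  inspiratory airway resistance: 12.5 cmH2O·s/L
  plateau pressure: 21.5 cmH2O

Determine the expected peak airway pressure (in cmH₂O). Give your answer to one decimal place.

33.6

Flow: 58 L/min ÷ 60 = 0.9667 L/s.
PIP = Pplat + Raw × flow = 21.5 + 12.5 × 0.9667 = 21.5 + 12.084 = 33.584 cmH2O.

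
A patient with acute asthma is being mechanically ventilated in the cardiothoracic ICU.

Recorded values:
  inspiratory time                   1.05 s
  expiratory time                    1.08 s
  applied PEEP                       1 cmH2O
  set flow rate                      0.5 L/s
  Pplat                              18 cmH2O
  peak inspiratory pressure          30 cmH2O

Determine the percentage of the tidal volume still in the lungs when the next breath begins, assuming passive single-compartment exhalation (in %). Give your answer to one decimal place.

23.3

Vt = flow × Ti = 0.5 L/s × 1.05 s × 1000 mL/L = 525.0 mL.
R = (PIP − Pplat)/V̇ = (30 − 18) / 0.5 = 12.0/0.5 = 24.0 cmH2O·s/L.
C = Vt/(Pplat − PEEP) = 525.0 / (18 − 1) = 525.0/17.0 = 30.882 mL/cmH2O.
τ = R × C = 24.0 × 0.03088 L/cmH2O = 0.7411 s.
Fraction remaining at end-expiration = e^(−Te/τ) = e^(−1.08/0.7411) = 0.2329 → 23.29%.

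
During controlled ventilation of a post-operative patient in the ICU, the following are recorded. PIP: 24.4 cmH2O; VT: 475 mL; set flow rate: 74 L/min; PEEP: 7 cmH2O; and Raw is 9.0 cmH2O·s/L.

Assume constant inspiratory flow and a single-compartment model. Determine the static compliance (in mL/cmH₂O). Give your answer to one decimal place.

Flow: 74 L/min ÷ 60 = 1.2333 L/s.
Equation of motion (constant flow): PIP = Vt/C + R·V̇ + PEEP.
Vt/C = PIP − R·V̇ − PEEP = 24.4 − 9.0×1.2333 − 7 = 24.4 − 11.1 − 7 = 6.3 cmH2O.
C = Vt / 6.3 = 475 / 6.3 = 75.397 mL/cmH2O.

75.4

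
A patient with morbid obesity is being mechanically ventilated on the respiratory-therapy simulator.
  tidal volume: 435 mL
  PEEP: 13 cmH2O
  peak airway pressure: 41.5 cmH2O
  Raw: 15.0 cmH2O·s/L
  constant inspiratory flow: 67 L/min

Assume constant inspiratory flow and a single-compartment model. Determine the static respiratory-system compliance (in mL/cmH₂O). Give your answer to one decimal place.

37.0

Flow: 67 L/min ÷ 60 = 1.1167 L/s.
Equation of motion (constant flow): PIP = Vt/C + R·V̇ + PEEP.
Vt/C = PIP − R·V̇ − PEEP = 41.5 − 15.0×1.1167 − 13 = 41.5 − 16.751 − 13 = 11.749 cmH2O.
C = Vt / 11.749 = 435 / 11.749 = 37.024 mL/cmH2O.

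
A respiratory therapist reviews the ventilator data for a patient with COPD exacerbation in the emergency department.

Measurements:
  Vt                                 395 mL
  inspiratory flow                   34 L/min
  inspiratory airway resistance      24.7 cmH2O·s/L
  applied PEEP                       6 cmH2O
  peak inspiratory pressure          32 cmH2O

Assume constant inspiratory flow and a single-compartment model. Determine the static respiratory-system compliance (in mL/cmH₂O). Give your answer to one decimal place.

Flow: 34 L/min ÷ 60 = 0.5667 L/s.
Equation of motion (constant flow): PIP = Vt/C + R·V̇ + PEEP.
Vt/C = PIP − R·V̇ − PEEP = 32 − 24.7×0.5667 − 6 = 32 − 13.997 − 6 = 12.003 cmH2O.
C = Vt / 12.003 = 395 / 12.003 = 32.908 mL/cmH2O.

32.9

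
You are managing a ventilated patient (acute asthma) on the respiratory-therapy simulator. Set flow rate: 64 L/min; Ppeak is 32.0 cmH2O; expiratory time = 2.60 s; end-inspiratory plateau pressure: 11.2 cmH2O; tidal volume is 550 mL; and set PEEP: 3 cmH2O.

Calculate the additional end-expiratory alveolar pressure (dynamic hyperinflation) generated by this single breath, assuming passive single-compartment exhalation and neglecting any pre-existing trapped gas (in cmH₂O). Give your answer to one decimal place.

Flow: 64 L/min ÷ 60 = 1.0667 L/s.
R = (PIP − Pplat)/V̇ = (32.0 − 11.2) / 1.0667 = 20.8/1.0667 = 19.499 cmH2O·s/L.
C = Vt/(Pplat − PEEP) = 550.0 / (11.2 − 3) = 550.0/8.2 = 67.073 mL/cmH2O.
τ = R × C = 19.499 × 0.06707 L/cmH2O = 1.308 s.
Fraction remaining = e^(−Te/τ) = e^(−2.60/1.308) = 0.137; trapped volume = 550.0 × 0.137 = 75.35 mL.
Additional alveolar pressure from trapping ≈ V_trapped / C = 75.35 / 67.073 = 1.123 cmH2O.

1.1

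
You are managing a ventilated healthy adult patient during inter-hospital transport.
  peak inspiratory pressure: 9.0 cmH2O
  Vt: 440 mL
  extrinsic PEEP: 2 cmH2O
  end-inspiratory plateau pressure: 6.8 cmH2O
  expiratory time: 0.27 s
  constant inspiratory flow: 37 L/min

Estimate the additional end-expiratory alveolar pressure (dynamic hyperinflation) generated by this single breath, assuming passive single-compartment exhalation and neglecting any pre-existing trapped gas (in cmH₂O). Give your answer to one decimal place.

2.1

Flow: 37 L/min ÷ 60 = 0.6167 L/s.
R = (PIP − Pplat)/V̇ = (9.0 − 6.8) / 0.6167 = 2.2/0.6167 = 3.567 cmH2O·s/L.
C = Vt/(Pplat − PEEP) = 440.0 / (6.8 − 2) = 440.0/4.8 = 91.667 mL/cmH2O.
τ = R × C = 3.567 × 0.09167 L/cmH2O = 0.327 s.
Fraction remaining = e^(−Te/τ) = e^(−0.27/0.327) = 0.4379; trapped volume = 440.0 × 0.4379 = 192.68 mL.
Additional alveolar pressure from trapping ≈ V_trapped / C = 192.68 / 91.667 = 2.102 cmH2O.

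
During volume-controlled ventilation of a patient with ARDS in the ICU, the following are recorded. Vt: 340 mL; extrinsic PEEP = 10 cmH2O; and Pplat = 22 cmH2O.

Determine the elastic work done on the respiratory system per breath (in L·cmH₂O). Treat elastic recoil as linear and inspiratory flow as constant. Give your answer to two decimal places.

Elastic work ≈ ½ × (Pplat − PEEP) × Vt = 0.5 × (22 − 10) × 0.340 L = 0.5 × 12.0 × 0.340 = 2.04 L·cmH2O.

2.04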